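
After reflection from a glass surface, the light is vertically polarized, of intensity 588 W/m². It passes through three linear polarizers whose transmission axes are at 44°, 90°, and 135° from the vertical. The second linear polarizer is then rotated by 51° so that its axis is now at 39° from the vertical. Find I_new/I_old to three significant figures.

I_new/I_old ≈ 0.0449

Before rotation:
I₁ = I₀ cos²(44° − 0°) = I₀ cos²(44°) = 0.5174 I₀.
I₂ = I₁ cos²(90° − 44°) = 0.5174 I₀ · cos²(46°) = 0.2497 I₀.
I₃ = I₂ cos²(135° − 90°) = 0.2497 I₀ · cos²(45°) = 0.1248 I₀.
After rotation:
I₁ = I₀ cos²(44° − 0°) = I₀ cos²(44°) = 0.5174 I₀.
I₂ = I₁ cos²(39° − 44°) = 0.5174 I₀ · cos²(5°) = 0.5135 I₀.
Angle between axes 2 and 3: 84°. I₃ = 0.5135 I₀ · cos²(84°) = 0.005611 I₀.
Ratio = 0.005611 / 0.1248 = 0.04494.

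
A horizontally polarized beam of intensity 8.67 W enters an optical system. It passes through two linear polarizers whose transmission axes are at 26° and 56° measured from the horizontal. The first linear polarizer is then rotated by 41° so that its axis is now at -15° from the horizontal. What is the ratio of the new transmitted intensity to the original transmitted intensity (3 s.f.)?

I_new/I_old ≈ 0.163

Before rotation:
I₁ = I₀ cos²(26° − 0°) = I₀ cos²(26°) = 0.8078 I₀.
I₂ = I₁ cos²(56° − 26°) = 0.8078 I₀ · cos²(30°) = 0.6059 I₀.
After rotation:
I₁ = I₀ cos²(-15° − 0°) = I₀ cos²(15°) = 0.933 I₀.
I₂ = I₁ cos²(56° + 15°) = 0.933 I₀ · cos²(71°) = 0.09889 I₀.
Ratio = 0.09889 / 0.6059 = 0.1632.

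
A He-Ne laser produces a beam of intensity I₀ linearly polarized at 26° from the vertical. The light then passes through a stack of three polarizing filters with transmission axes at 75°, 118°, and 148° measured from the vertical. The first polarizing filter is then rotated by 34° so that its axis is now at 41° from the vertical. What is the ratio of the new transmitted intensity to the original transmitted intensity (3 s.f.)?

I_new/I_old ≈ 0.205

Before rotation:
I₁ = I₀ cos²(75° − 26°) = I₀ cos²(49°) = 0.4304 I₀.
I₂ = I₁ cos²(118° − 75°) = 0.4304 I₀ · cos²(43°) = 0.2302 I₀.
I₃ = I₂ cos²(148° − 118°) = 0.2302 I₀ · cos²(30°) = 0.1727 I₀.
After rotation:
I₁ = I₀ cos²(41° − 26°) = I₀ cos²(15°) = 0.933 I₀.
I₂ = I₁ cos²(118° − 41°) = 0.933 I₀ · cos²(77°) = 0.04721 I₀.
I₃ = I₂ cos²(148° − 118°) = 0.04721 I₀ · cos²(30°) = 0.03541 I₀.
Ratio = 0.03541 / 0.1727 = 0.2051.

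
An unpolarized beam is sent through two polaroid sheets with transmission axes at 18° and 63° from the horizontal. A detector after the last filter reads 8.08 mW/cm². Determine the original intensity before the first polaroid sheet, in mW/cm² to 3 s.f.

Unpolarized light through the first polarizer → I₁ = ½ I₀, now polarized at 18°.
I₂ = I₁ cos²(63° − 18°) = 0.5 I₀ · cos²(45°) = 0.25 I₀.
So 8.08 mW/cm² = 0.25 I₀, giving I₀ = 8.08/0.25 = 32.32 mW/cm².

I₀ ≈ 32.3 mW/cm²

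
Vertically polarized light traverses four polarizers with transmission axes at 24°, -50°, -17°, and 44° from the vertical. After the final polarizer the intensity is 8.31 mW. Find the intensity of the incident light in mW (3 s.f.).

I₀ ≈ 793 mW

By Malus's law, I₁ = I₀ cos²(24° − 0°) = I₀ cos²(24°) = 0.8346 I₀.
I₂ = I₁ cos²(-50° − 24°) = 0.8346 I₀ · cos²(74°) = 0.06341 I₀.
I₃ = I₂ cos²(-17° + 50°) = 0.06341 I₀ · cos²(33°) = 0.0446 I₀.
I₄ = I₃ cos²(44° + 17°) = 0.0446 I₀ · cos²(61°) = 0.01048 I₀.
So 8.31 mW = 0.01048 I₀, giving I₀ = 8.31/0.01048 = 792.8 mW.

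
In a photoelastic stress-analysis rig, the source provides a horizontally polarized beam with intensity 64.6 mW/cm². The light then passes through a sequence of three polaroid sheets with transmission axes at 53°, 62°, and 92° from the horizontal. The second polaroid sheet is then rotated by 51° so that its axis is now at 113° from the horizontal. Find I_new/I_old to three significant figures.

Before rotation:
I₁ = I₀ cos²(53° − 0°) = I₀ cos²(53°) = 0.3622 I₀.
I₂ = I₁ cos²(62° − 53°) = 0.3622 I₀ · cos²(9°) = 0.3533 I₀.
I₃ = I₂ cos²(92° − 62°) = 0.3533 I₀ · cos²(30°) = 0.265 I₀.
After rotation:
I₁ = I₀ cos²(53° − 0°) = I₀ cos²(53°) = 0.3622 I₀.
I₂ = I₁ cos²(113° − 53°) = 0.3622 I₀ · cos²(60°) = 0.09055 I₀.
I₃ = I₂ cos²(92° − 113°) = 0.09055 I₀ · cos²(21°) = 0.07892 I₀.
Ratio = 0.07892 / 0.265 = 0.2978.

I_new/I_old ≈ 0.298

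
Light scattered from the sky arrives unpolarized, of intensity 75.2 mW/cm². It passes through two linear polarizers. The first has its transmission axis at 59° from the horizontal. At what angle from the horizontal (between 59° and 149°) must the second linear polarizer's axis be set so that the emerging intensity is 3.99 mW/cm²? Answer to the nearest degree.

Unpolarized light through the first polarizer → I₁ = ½ I₀, now polarized at 59°.
Target fraction: 3.99 / 75.2 mW/cm² = 0.05306 of I₀.
Need I₂/I₀ = 0.05306, so cos²(θ − 59°) = 0.05306 / 0.5 = 0.1061.
θ − 59° = arccos(√0.1061) = 71.0°, giving θ ≈ 59 + 71.0 = 130.0°.

θ ≈ 130°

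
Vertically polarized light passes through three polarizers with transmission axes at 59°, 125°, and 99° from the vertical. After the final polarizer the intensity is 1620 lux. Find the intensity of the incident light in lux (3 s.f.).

I₀ ≈ 4.57e4 lux

I₁ = I₀ cos²(59° − 0°) = I₀ cos²(59°) = 0.2653 I₀.
I₂ = I₁ cos²(125° − 59°) = 0.2653 I₀ · cos²(66°) = 0.04388 I₀.
I₃ = I₂ cos²(99° − 125°) = 0.04388 I₀ · cos²(26°) = 0.03545 I₀.
So 1620 lux = 0.03545 I₀, giving I₀ = 1620/0.03545 = 4.57e+04 lux.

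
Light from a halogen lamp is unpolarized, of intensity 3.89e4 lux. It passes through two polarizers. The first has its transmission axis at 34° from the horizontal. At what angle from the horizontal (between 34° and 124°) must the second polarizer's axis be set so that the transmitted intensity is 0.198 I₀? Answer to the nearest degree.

Unpolarized light through the first polarizer → I₁ = ½ I₀, now polarized at 34°.
Need I₂/I₀ = 0.198, so cos²(θ − 34°) = 0.198 / 0.5 = 0.396.
θ − 34° = arccos(√0.396) = 51.0°, giving θ ≈ 34 + 51.0 = 85.0°.

θ ≈ 85°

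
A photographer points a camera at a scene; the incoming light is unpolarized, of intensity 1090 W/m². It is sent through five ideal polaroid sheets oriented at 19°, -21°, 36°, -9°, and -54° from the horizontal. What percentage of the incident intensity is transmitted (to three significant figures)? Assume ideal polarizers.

Unpolarized light through the first polarizer → I₁ = 1090 W/m²/2 = 545 W/m², polarized at 19°.
I₂ = I₁ · cos²(40°) = 545 · 0.5868 = 319.8 W/m².
I₃ = I₂ · cos²(57°) = 319.8 · 0.2966 = 94.87 W/m².
I₄ = I₃ · cos²(45°) = 94.87 · 0.5 = 47.43 W/m².
I₅ = I₄ · cos²(45°) = 47.43 · 0.5 = 23.72 W/m².
That is 2.176% of the incident intensity.

≈ 2.18%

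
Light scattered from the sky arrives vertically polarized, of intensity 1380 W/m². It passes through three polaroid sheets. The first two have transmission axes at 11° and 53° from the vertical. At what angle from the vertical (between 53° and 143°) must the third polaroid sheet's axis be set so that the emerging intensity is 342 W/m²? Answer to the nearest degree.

I₁ = I₀ cos²(11° − 0°) = I₀ cos²(11°) = 0.9636 I₀.
I₂ = I₁ cos²(53° − 11°) = 0.9636 I₀ · cos²(42°) = 0.5322 I₀.
Target fraction: 342 / 1380 W/m² = 0.2478 of I₀.
Need I₃/I₀ = 0.2478, so cos²(θ − 53°) = 0.2478 / 0.5322 = 0.4657.
θ − 53° = arccos(√0.4657) = 47.0°, giving θ ≈ 53 + 47.0 = 100.0°.

θ ≈ 100°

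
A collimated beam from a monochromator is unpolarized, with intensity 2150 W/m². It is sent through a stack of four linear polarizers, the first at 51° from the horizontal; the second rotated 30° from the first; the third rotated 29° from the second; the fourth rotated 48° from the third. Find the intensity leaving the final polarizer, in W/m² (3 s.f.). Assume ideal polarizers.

I ≈ 276 W/m²

Unpolarized light through the first polarizer → I₁ = 2150 W/m²/2 = 1075 W/m², polarized at 51°.
I₂ = I₁ · cos²(30°) = 1075 · 0.75 = 806.3 W/m².
I₃ = I₂ · cos²(29°) = 806.3 · 0.765 = 616.7 W/m².
I₄ = I₃ · cos²(48°) = 616.7 · 0.4477 = 276.1 W/m².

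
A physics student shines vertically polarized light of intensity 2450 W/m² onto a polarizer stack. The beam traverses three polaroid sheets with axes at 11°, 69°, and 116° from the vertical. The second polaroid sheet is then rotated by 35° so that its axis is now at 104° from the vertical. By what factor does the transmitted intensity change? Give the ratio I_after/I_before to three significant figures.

Before rotation:
By Malus's law, I₁ = I₀ cos²(11° − 0°) = I₀ cos²(11°) = 0.9636 I₀.
I₂ = I₁ cos²(69° − 11°) = 0.9636 I₀ · cos²(58°) = 0.2706 I₀.
I₃ = I₂ cos²(116° − 69°) = 0.2706 I₀ · cos²(47°) = 0.1259 I₀.
After rotation:
I₁ = I₀ cos²(11° − 0°) = I₀ cos²(11°) = 0.9636 I₀.
Angle between axes 1 and 2: 87°. I₂ = 0.9636 I₀ · cos²(87°) = 0.002639 I₀.
I₃ = I₂ cos²(116° − 104°) = 0.002639 I₀ · cos²(12°) = 0.002525 I₀.
Ratio = 0.002525 / 0.1259 = 0.02006.

I_new/I_old ≈ 0.0201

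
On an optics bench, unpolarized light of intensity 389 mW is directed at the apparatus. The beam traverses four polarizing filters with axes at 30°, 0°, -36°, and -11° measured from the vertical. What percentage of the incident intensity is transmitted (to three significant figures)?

≈ 20.2%

Unpolarized light through the first polarizer → I₁ = 389 mW/2 = 194.5 mW, polarized at 30°.
I₂ = I₁ · cos²(30°) = 194.5 · 0.75 = 145.9 mW.
I₃ = I₂ · cos²(36°) = 145.9 · 0.6545 = 95.48 mW.
I₄ = I₃ · cos²(25°) = 95.48 · 0.8214 = 78.42 mW.
That is 20.16% of the incident intensity.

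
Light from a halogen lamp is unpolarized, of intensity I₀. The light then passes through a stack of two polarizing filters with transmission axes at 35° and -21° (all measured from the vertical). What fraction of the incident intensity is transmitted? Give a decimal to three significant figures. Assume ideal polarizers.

≈ 0.156 I₀

Unpolarized light through the first polarizer → I₁ = ½ I₀, now polarized at 35°.
I₂ = I₁ cos²(-21° − 35°) = 0.5 I₀ · cos²(56°) = 0.1563 I₀.
Transmitted fraction = 0.1563.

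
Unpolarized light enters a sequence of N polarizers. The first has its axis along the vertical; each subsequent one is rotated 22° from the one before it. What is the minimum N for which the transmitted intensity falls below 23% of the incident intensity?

First polarizer halves the unpolarized light: factor 1/2.
Each further stage multiplies by cos²(22°) = 0.8597.
After N polarizers: T = 0.5·0.8597^(N−1). Require T < 0.23 ⇒ N−1 > ln(0.23/0.5)/ln(0.8597) = 5.14, so N−1 ≥ 6 and N = 7.
Check: N=7 gives T = 0.2018 < 0.23; N=6 gives T = 0.2348.

N = 7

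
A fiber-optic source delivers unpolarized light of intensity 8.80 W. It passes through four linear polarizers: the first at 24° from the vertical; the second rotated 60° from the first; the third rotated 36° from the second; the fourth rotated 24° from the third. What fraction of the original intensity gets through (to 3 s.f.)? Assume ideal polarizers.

I/I₀ ≈ 0.0683

Unpolarized light through the first polarizer → I₁ = 8.80 W/2 = 4.4 W, polarized at 24°.
I₂ = I₁ · cos²(60°) = 4.4 · 0.25 = 1.1 W.
I₃ = I₂ · cos²(36°) = 1.1 · 0.6545 = 0.72 W.
I₄ = I₃ · cos²(24°) = 0.72 · 0.8346 = 0.6009 W.
Transmitted fraction = 0.06828.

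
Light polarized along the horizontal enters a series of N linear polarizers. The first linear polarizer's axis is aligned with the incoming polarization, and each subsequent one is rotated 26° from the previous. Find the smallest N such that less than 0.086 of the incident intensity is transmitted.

N = 13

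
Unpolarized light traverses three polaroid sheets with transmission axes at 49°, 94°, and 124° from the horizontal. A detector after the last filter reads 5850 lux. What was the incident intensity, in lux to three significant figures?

I₀ ≈ 3.12e4 lux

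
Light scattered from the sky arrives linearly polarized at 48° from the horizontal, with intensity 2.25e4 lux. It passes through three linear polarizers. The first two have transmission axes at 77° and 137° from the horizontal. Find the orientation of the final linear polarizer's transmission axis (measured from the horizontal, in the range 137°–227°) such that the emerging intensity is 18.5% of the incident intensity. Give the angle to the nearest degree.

I₁ = I₀ cos²(77° − 48°) = I₀ cos²(29°) = 0.765 I₀.
I₂ = I₁ cos²(137° − 77°) = 0.765 I₀ · cos²(60°) = 0.1912 I₀.
Need I₃/I₀ = 0.185, so cos²(θ − 137°) = 0.185 / 0.1912 = 0.9674.
θ − 137° = arccos(√0.9674) = 10.4°, giving θ ≈ 137 + 10.4 = 147.4°.

θ ≈ 147°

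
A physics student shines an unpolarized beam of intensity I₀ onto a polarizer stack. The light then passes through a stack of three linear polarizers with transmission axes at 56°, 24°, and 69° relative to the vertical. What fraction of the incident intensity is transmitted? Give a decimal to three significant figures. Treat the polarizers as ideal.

≈ 0.180 I₀

Unpolarized light through the first polarizer → I₁ = ½ I₀, now polarized at 56°.
I₂ = I₁ cos²(24° − 56°) = 0.5 I₀ · cos²(32°) = 0.3596 I₀.
I₃ = I₂ cos²(69° − 24°) = 0.3596 I₀ · cos²(45°) = 0.1798 I₀.
Transmitted fraction = 0.1798.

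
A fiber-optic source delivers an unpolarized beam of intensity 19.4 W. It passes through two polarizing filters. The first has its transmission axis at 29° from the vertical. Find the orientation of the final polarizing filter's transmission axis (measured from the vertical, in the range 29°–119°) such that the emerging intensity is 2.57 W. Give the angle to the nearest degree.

θ ≈ 88°

Unpolarized light through the first polarizer → I₁ = ½ I₀, now polarized at 29°.
Target fraction: 2.57 / 19.4 W = 0.1325 of I₀.
Need I₂/I₀ = 0.1325, so cos²(θ − 29°) = 0.1325 / 0.5 = 0.2649.
θ − 29° = arccos(√0.2649) = 59.0°, giving θ ≈ 29 + 59.0 = 88.0°.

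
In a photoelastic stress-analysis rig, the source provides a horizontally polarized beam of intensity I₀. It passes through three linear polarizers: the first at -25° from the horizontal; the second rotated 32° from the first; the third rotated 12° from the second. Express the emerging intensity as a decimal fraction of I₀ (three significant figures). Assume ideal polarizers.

By Malus's law, I₁ = I₀ cos²(-25° − 0°) = I₀ cos²(25°) = 0.8214 I₀.
I₂ = I₁ cos²(32°) = 0.8214 · 0.7192 I₀ = 0.5907 I₀.
I₃ = I₂ cos²(12°) = 0.5907 · 0.9568 I₀ = 0.5652 I₀.
Transmitted fraction = 0.5652.

≈ 0.565 I₀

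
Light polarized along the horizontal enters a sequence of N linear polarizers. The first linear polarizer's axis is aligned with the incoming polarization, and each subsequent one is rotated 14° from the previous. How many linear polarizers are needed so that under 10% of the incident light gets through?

First polarizer is aligned with the polarization: full transmission.
Each further stage multiplies by cos²(14°) = 0.9415.
After N polarizers: T = 0.9415^(N−1). Require T < 0.10 ⇒ N−1 > ln(0.10)/ln(0.9415) = 38.18, so N−1 ≥ 39 and N = 40.
Check: N=40 gives T = 0.09517 < 0.10; N=39 gives T = 0.1011.

N = 40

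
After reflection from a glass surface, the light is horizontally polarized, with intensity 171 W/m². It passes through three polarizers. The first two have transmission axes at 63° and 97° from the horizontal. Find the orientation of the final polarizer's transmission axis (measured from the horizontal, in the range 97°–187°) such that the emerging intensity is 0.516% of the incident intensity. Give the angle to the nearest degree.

I₁ = I₀ cos²(63° − 0°) = I₀ cos²(63°) = 0.2061 I₀.
I₂ = I₁ cos²(97° − 63°) = 0.2061 I₀ · cos²(34°) = 0.1417 I₀.
Need I₃/I₀ = 0.00516, so cos²(θ − 97°) = 0.00516 / 0.1417 = 0.03643.
θ − 97° = arccos(√0.03643) = 79.0°, giving θ ≈ 97 + 79.0 = 176.0°.

θ ≈ 176°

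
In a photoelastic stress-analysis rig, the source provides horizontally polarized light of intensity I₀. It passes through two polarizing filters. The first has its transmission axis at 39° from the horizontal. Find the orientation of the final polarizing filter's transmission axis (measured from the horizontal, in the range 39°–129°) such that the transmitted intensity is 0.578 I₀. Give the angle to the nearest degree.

I₁ = I₀ cos²(39° − 0°) = I₀ cos²(39°) = 0.604 I₀.
Need I₂/I₀ = 0.578, so cos²(θ − 39°) = 0.578 / 0.604 = 0.957.
θ − 39° = arccos(√0.957) = 12.0°, giving θ ≈ 39 + 12.0 = 51.0°.

θ ≈ 51°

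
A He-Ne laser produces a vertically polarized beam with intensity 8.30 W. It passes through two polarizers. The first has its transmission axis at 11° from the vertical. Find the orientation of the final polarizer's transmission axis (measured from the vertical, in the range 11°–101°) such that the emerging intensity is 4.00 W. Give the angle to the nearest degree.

θ ≈ 56°

By Malus's law, I₁ = I₀ cos²(11° − 0°) = I₀ cos²(11°) = 0.9636 I₀.
Target fraction: 4.00 / 8.30 W = 0.4819 of I₀.
Need I₂/I₀ = 0.4819, so cos²(θ − 11°) = 0.4819 / 0.9636 = 0.5001.
θ − 11° = arccos(√0.5001) = 45.0°, giving θ ≈ 11 + 45.0 = 56.0°.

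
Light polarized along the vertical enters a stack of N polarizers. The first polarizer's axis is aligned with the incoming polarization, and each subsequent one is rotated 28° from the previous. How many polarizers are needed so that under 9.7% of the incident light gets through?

First polarizer is aligned with the polarization: full transmission.
Each further stage multiplies by cos²(28°) = 0.7796.
After N polarizers: T = 0.7796^(N−1). Require T < 0.097 ⇒ N−1 > ln(0.097)/ln(0.7796) = 9.37, so N−1 ≥ 10 and N = 11.
Check: N=11 gives T = 0.08293 < 0.097; N=10 gives T = 0.1064.

N = 11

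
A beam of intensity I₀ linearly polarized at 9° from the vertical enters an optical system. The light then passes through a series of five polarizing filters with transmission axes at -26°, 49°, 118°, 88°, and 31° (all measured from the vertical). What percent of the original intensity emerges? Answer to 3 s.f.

I₁ = I₀ cos²(-26° − 9°) = I₀ cos²(35°) = 0.671 I₀.
I₂ = I₁ cos²(49° + 26°) = 0.671 I₀ · cos²(75°) = 0.04495 I₀.
I₃ = I₂ cos²(118° − 49°) = 0.04495 I₀ · cos²(69°) = 0.005773 I₀.
I₄ = I₃ cos²(88° − 118°) = 0.005773 I₀ · cos²(30°) = 0.00433 I₀.
I₅ = I₄ cos²(31° − 88°) = 0.00433 I₀ · cos²(57°) = 0.001284 I₀.
That is 0.1284% of the incident intensity.

≈ 0.128%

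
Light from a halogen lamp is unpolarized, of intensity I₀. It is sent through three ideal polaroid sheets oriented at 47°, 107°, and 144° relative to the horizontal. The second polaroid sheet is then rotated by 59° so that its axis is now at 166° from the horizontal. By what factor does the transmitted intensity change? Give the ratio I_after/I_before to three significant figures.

I_new/I_old ≈ 1.27

Before rotation:
Unpolarized light through the first polarizer → I₁ = ½ I₀, now polarized at 47°.
I₂ = I₁ cos²(107° − 47°) = 0.5 I₀ · cos²(60°) = 0.125 I₀.
I₃ = I₂ cos²(144° − 107°) = 0.125 I₀ · cos²(37°) = 0.07973 I₀.
After rotation:
Unpolarized light through the first polarizer → I₁ = ½ I₀, now polarized at 47°.
Angle between axes 1 and 2: 61°. I₂ = 0.5 I₀ · cos²(61°) = 0.1175 I₀.
I₃ = I₂ cos²(144° − 166°) = 0.1175 I₀ · cos²(22°) = 0.101 I₀.
Ratio = 0.101 / 0.07973 = 1.267.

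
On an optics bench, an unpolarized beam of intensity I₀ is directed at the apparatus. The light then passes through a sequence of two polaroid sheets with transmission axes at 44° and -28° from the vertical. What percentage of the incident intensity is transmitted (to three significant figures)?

Unpolarized light through the first polarizer → I₁ = ½ I₀, now polarized at 44°.
I₂ = I₁ cos²(-28° − 44°) = 0.5 I₀ · cos²(72°) = 0.04775 I₀.
That is 4.775% of the incident intensity.

≈ 4.77%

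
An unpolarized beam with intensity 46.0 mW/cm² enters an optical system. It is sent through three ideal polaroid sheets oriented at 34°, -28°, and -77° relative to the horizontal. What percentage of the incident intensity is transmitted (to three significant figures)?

≈ 4.74%

Unpolarized light through the first polarizer → I₁ = 46.0 mW/cm²/2 = 23 mW/cm², polarized at 34°.
I₂ = I₁ · cos²(62°) = 23 · 0.2204 = 5.069 mW/cm².
I₃ = I₂ · cos²(49°) = 5.069 · 0.4304 = 2.182 mW/cm².
That is 4.743% of the incident intensity.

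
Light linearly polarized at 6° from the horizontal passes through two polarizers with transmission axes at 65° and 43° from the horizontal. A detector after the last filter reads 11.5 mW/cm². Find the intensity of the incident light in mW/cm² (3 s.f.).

I₀ ≈ 50.4 mW/cm²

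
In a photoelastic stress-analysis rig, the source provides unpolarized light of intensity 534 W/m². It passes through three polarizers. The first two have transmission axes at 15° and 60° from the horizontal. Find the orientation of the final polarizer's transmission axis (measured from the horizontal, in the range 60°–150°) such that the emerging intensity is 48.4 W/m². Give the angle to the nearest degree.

θ ≈ 113°

Unpolarized light through the first polarizer → I₁ = ½ I₀, now polarized at 15°.
I₂ = I₁ cos²(60° − 15°) = 0.5 I₀ · cos²(45°) = 0.25 I₀.
Target fraction: 48.4 / 534 W/m² = 0.09064 of I₀.
Need I₃/I₀ = 0.09064, so cos²(θ − 60°) = 0.09064 / 0.25 = 0.3625.
θ − 60° = arccos(√0.3625) = 53.0°, giving θ ≈ 60 + 53.0 = 113.0°.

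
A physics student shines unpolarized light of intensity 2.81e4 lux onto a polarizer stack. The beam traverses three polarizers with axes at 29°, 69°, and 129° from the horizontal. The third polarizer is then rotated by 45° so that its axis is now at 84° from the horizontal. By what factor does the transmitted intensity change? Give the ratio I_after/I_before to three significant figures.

Before rotation:
Unpolarized light through the first polarizer → I₁ = ½ I₀, now polarized at 29°.
I₂ = I₁ cos²(69° − 29°) = 0.5 I₀ · cos²(40°) = 0.2934 I₀.
I₃ = I₂ cos²(129° − 69°) = 0.2934 I₀ · cos²(60°) = 0.07335 I₀.
After rotation:
Unpolarized light through the first polarizer → I₁ = ½ I₀, now polarized at 29°.
I₂ = I₁ cos²(69° − 29°) = 0.5 I₀ · cos²(40°) = 0.2934 I₀.
I₃ = I₂ cos²(84° − 69°) = 0.2934 I₀ · cos²(15°) = 0.2738 I₀.
Ratio = 0.2738 / 0.07335 = 3.732.

I_new/I_old ≈ 3.73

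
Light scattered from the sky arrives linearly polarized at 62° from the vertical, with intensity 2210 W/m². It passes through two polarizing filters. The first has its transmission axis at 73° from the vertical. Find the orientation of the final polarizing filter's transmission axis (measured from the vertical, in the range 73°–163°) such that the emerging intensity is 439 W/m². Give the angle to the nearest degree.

θ ≈ 136°

By Malus's law, I₁ = I₀ cos²(73° − 62°) = I₀ cos²(11°) = 0.9636 I₀.
Target fraction: 439 / 2210 W/m² = 0.1986 of I₀.
Need I₂/I₀ = 0.1986, so cos²(θ − 73°) = 0.1986 / 0.9636 = 0.2061.
θ − 73° = arccos(√0.2061) = 63.0°, giving θ ≈ 73 + 63.0 = 136.0°.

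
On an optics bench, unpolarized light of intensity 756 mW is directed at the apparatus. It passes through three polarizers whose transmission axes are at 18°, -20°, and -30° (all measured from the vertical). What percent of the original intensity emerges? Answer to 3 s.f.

Unpolarized light through the first polarizer → I₁ = 756 mW/2 = 378 mW, polarized at 18°.
I₂ = I₁ · cos²(38°) = 378 · 0.621 = 234.7 mW.
I₃ = I₂ · cos²(10°) = 234.7 · 0.9698 = 227.6 mW.
That is 30.11% of the incident intensity.

≈ 30.1%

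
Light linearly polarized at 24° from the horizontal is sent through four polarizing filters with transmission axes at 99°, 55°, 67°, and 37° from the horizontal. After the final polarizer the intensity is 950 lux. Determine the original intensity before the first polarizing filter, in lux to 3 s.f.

I₀ ≈ 3.82e4 lux

I₁ = I₀ cos²(99° − 24°) = I₀ cos²(75°) = 0.06699 I₀.
I₂ = I₁ cos²(55° − 99°) = 0.06699 I₀ · cos²(44°) = 0.03466 I₀.
I₃ = I₂ cos²(67° − 55°) = 0.03466 I₀ · cos²(12°) = 0.03316 I₀.
I₄ = I₃ cos²(37° − 67°) = 0.03316 I₀ · cos²(30°) = 0.02487 I₀.
So 950 lux = 0.02487 I₀, giving I₀ = 950/0.02487 = 3.819e+04 lux.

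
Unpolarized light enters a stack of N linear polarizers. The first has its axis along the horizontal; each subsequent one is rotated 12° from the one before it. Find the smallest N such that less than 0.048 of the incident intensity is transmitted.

N = 55

First polarizer halves the unpolarized light: factor 1/2.
Each further stage multiplies by cos²(12°) = 0.9568.
After N polarizers: T = 0.5·0.9568^(N−1). Require T < 0.048 ⇒ N−1 > ln(0.048/0.5)/ln(0.9568) = 53.03, so N−1 ≥ 54 and N = 55.
Check: N=55 gives T = 0.04599 < 0.048; N=54 gives T = 0.04807.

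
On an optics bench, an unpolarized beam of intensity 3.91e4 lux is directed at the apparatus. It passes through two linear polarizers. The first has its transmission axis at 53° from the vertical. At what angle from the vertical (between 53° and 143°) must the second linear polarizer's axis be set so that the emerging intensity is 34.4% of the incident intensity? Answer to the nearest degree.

θ ≈ 87°

Unpolarized light through the first polarizer → I₁ = ½ I₀, now polarized at 53°.
Need I₂/I₀ = 0.344, so cos²(θ − 53°) = 0.344 / 0.5 = 0.688.
θ − 53° = arccos(√0.688) = 34.0°, giving θ ≈ 53 + 34.0 = 87.0°.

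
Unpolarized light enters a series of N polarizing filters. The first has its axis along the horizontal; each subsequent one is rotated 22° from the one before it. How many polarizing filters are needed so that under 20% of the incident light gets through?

N = 8

First polarizer halves the unpolarized light: factor 1/2.
Each further stage multiplies by cos²(22°) = 0.8597.
After N polarizers: T = 0.5·0.8597^(N−1). Require T < 0.20 ⇒ N−1 > ln(0.20/0.5)/ln(0.8597) = 6.06, so N−1 ≥ 7 and N = 8.
Check: N=8 gives T = 0.1735 < 0.20; N=7 gives T = 0.2018.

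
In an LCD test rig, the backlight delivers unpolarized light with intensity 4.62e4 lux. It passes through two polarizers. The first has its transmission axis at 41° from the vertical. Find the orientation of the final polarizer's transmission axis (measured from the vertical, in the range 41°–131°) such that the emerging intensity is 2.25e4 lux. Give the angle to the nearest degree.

Unpolarized light through the first polarizer → I₁ = ½ I₀, now polarized at 41°.
Target fraction: 2.25e4 / 4.62e4 lux = 0.487 of I₀.
Need I₂/I₀ = 0.487, so cos²(θ − 41°) = 0.487 / 0.5 = 0.974.
θ − 41° = arccos(√0.974) = 9.3°, giving θ ≈ 41 + 9.3 = 50.3°.

θ ≈ 50°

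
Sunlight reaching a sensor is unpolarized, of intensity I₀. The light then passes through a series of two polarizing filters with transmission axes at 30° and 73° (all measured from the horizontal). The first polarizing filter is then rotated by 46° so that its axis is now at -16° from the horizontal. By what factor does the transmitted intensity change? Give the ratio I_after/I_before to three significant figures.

I_new/I_old ≈ 0.000569

Before rotation:
Unpolarized light through the first polarizer → I₁ = ½ I₀, now polarized at 30°.
I₂ = I₁ cos²(73° − 30°) = 0.5 I₀ · cos²(43°) = 0.2674 I₀.
After rotation:
Unpolarized light through the first polarizer → I₁ = ½ I₀, now polarized at -16°.
I₂ = I₁ cos²(73° + 16°) = 0.5 I₀ · cos²(89°) = 0.0001523 I₀.
Ratio = 0.0001523 / 0.2674 = 0.0005695.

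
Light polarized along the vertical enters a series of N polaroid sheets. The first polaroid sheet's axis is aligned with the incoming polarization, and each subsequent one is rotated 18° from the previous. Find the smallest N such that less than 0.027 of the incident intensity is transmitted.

N = 37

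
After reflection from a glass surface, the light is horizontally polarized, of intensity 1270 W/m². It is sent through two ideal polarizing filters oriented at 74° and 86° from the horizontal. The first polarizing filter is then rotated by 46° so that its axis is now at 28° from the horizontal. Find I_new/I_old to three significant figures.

Before rotation:
By Malus's law, I₁ = I₀ cos²(74° − 0°) = I₀ cos²(74°) = 0.07598 I₀.
I₂ = I₁ cos²(86° − 74°) = 0.07598 I₀ · cos²(12°) = 0.07269 I₀.
After rotation:
I₁ = I₀ cos²(28° − 0°) = I₀ cos²(28°) = 0.7796 I₀.
I₂ = I₁ cos²(86° − 28°) = 0.7796 I₀ · cos²(58°) = 0.2189 I₀.
Ratio = 0.2189 / 0.07269 = 3.012.

I_new/I_old ≈ 3.01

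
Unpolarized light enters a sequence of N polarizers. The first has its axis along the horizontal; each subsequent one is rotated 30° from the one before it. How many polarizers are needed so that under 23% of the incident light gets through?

N = 4

First polarizer halves the unpolarized light: factor 1/2.
Each further stage multiplies by cos²(30°) = 0.75.
After N polarizers: T = 0.5·0.75^(N−1). Require T < 0.23 ⇒ N−1 > ln(0.23/0.5)/ln(0.75) = 2.70, so N−1 ≥ 3 and N = 4.
Check: N=4 gives T = 0.2109 < 0.23; N=3 gives T = 0.2813.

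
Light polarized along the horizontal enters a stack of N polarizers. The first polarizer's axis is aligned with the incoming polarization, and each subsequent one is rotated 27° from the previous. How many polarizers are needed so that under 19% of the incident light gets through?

N = 9

First polarizer is aligned with the polarization: full transmission.
Each further stage multiplies by cos²(27°) = 0.7939.
After N polarizers: T = 0.7939^(N−1). Require T < 0.19 ⇒ N−1 > ln(0.19)/ln(0.7939) = 7.20, so N−1 ≥ 8 and N = 9.
Check: N=9 gives T = 0.1578 < 0.19; N=8 gives T = 0.1988.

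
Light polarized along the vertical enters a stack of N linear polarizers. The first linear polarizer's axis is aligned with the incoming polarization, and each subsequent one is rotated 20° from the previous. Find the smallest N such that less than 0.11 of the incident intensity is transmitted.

First polarizer is aligned with the polarization: full transmission.
Each further stage multiplies by cos²(20°) = 0.883.
After N polarizers: T = 0.883^(N−1). Require T < 0.11 ⇒ N−1 > ln(0.11)/ln(0.883) = 17.74, so N−1 ≥ 18 and N = 19.
Check: N=19 gives T = 0.1065 < 0.11; N=18 gives T = 0.1206.

N = 19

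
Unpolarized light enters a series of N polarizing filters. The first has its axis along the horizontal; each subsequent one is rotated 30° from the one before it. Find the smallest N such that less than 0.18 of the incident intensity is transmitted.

N = 5

First polarizer halves the unpolarized light: factor 1/2.
Each further stage multiplies by cos²(30°) = 0.75.
After N polarizers: T = 0.5·0.75^(N−1). Require T < 0.18 ⇒ N−1 > ln(0.18/0.5)/ln(0.75) = 3.55, so N−1 ≥ 4 and N = 5.
Check: N=5 gives T = 0.1582 < 0.18; N=4 gives T = 0.2109.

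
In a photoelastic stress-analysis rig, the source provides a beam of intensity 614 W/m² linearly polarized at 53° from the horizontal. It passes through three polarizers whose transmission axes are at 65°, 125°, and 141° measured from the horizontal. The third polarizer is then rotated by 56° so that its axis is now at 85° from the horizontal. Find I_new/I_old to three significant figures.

Before rotation:
I₁ = I₀ cos²(65° − 53°) = I₀ cos²(12°) = 0.9568 I₀.
I₂ = I₁ cos²(125° − 65°) = 0.9568 I₀ · cos²(60°) = 0.2392 I₀.
I₃ = I₂ cos²(141° − 125°) = 0.2392 I₀ · cos²(16°) = 0.221 I₀.
After rotation:
I₁ = I₀ cos²(65° − 53°) = I₀ cos²(12°) = 0.9568 I₀.
I₂ = I₁ cos²(125° − 65°) = 0.9568 I₀ · cos²(60°) = 0.2392 I₀.
I₃ = I₂ cos²(85° − 125°) = 0.2392 I₀ · cos²(40°) = 0.1404 I₀.
Ratio = 0.1404 / 0.221 = 0.6351.

I_new/I_old ≈ 0.635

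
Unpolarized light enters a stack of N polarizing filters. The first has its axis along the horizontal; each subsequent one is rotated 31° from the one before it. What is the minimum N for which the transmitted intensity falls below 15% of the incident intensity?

N = 5

First polarizer halves the unpolarized light: factor 1/2.
Each further stage multiplies by cos²(31°) = 0.7347.
After N polarizers: T = 0.5·0.7347^(N−1). Require T < 0.15 ⇒ N−1 > ln(0.15/0.5)/ln(0.7347) = 3.91, so N−1 ≥ 4 and N = 5.
Check: N=5 gives T = 0.1457 < 0.15; N=4 gives T = 0.1983.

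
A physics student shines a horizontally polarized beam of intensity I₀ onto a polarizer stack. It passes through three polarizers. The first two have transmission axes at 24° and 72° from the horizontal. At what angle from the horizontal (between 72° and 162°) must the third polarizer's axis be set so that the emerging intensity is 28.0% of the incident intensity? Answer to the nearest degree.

θ ≈ 102°

By Malus's law, I₁ = I₀ cos²(24° − 0°) = I₀ cos²(24°) = 0.8346 I₀.
I₂ = I₁ cos²(72° − 24°) = 0.8346 I₀ · cos²(48°) = 0.3737 I₀.
Need I₃/I₀ = 0.28, so cos²(θ − 72°) = 0.28 / 0.3737 = 0.7493.
θ − 72° = arccos(√0.7493) = 30.0°, giving θ ≈ 72 + 30.0 = 102.0°.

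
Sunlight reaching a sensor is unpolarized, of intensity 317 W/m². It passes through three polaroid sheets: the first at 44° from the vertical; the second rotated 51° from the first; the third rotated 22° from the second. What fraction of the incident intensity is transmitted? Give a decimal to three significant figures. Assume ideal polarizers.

I/I₀ ≈ 0.170

Unpolarized light through the first polarizer → I₁ = 317 W/m²/2 = 158.5 W/m², polarized at 44°.
I₂ = I₁ · cos²(51°) = 158.5 · 0.396 = 62.77 W/m².
I₃ = I₂ · cos²(22°) = 62.77 · 0.8597 = 53.96 W/m².
Transmitted fraction = 0.1702.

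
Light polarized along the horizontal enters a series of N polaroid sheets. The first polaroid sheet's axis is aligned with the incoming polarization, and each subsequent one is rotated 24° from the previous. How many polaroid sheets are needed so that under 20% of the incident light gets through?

First polarizer is aligned with the polarization: full transmission.
Each further stage multiplies by cos²(24°) = 0.8346.
After N polarizers: T = 0.8346^(N−1). Require T < 0.20 ⇒ N−1 > ln(0.20)/ln(0.8346) = 8.90, so N−1 ≥ 9 and N = 10.
Check: N=10 gives T = 0.1964 < 0.20; N=9 gives T = 0.2353.

N = 10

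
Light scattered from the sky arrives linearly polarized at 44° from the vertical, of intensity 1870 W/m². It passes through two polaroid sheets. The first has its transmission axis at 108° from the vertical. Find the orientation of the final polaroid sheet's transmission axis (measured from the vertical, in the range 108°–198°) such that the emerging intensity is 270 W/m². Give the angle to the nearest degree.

I₁ = I₀ cos²(108° − 44°) = I₀ cos²(64°) = 0.1922 I₀.
Target fraction: 270 / 1870 W/m² = 0.1444 of I₀.
Need I₂/I₀ = 0.1444, so cos²(θ − 108°) = 0.1444 / 0.1922 = 0.7513.
θ − 108° = arccos(√0.7513) = 29.9°, giving θ ≈ 108 + 29.9 = 137.9°.

θ ≈ 138°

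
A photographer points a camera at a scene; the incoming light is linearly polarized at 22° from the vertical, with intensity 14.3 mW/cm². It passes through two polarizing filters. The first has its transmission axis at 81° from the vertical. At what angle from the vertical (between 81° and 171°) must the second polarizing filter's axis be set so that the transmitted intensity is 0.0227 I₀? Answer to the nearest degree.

θ ≈ 154°

I₁ = I₀ cos²(81° − 22°) = I₀ cos²(59°) = 0.2653 I₀.
Need I₂/I₀ = 0.0227, so cos²(θ − 81°) = 0.0227 / 0.2653 = 0.08558.
θ − 81° = arccos(√0.08558) = 73.0°, giving θ ≈ 81 + 73.0 = 154.0°.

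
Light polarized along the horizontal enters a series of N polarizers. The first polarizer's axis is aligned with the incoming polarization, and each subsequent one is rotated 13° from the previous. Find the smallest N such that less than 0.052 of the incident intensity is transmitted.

N = 58

First polarizer is aligned with the polarization: full transmission.
Each further stage multiplies by cos²(13°) = 0.9494.
After N polarizers: T = 0.9494^(N−1). Require T < 0.052 ⇒ N−1 > ln(0.052)/ln(0.9494) = 56.93, so N−1 ≥ 57 and N = 58.
Check: N=58 gives T = 0.05182 < 0.052; N=57 gives T = 0.05459.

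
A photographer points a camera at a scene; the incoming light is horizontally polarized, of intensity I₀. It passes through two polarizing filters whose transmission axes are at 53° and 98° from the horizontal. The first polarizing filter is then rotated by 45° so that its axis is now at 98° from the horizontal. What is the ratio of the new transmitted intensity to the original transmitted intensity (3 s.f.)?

Before rotation:
By Malus's law, I₁ = I₀ cos²(53° − 0°) = I₀ cos²(53°) = 0.3622 I₀.
I₂ = I₁ cos²(98° − 53°) = 0.3622 I₀ · cos²(45°) = 0.1811 I₀.
After rotation:
I₁ = I₀ cos²(98° − 0°) = I₀ cos²(82°) = 0.01937 I₀.
I₂ = I₁ cos²(98° − 98°) = 0.01937 I₀ · cos²(0°) = 0.01937 I₀.
Ratio = 0.01937 / 0.1811 = 0.107.

I_new/I_old ≈ 0.107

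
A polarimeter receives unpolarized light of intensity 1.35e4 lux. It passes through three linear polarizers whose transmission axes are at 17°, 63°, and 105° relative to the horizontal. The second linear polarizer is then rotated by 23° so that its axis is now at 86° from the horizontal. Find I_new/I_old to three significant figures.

I_new/I_old ≈ 0.431

Before rotation:
Unpolarized light through the first polarizer → I₁ = ½ I₀, now polarized at 17°.
I₂ = I₁ cos²(63° − 17°) = 0.5 I₀ · cos²(46°) = 0.2413 I₀.
I₃ = I₂ cos²(105° − 63°) = 0.2413 I₀ · cos²(42°) = 0.1332 I₀.
After rotation:
Unpolarized light through the first polarizer → I₁ = ½ I₀, now polarized at 17°.
I₂ = I₁ cos²(86° − 17°) = 0.5 I₀ · cos²(69°) = 0.06421 I₀.
I₃ = I₂ cos²(105° − 86°) = 0.06421 I₀ · cos²(19°) = 0.05741 I₀.
Ratio = 0.05741 / 0.1332 = 0.4308.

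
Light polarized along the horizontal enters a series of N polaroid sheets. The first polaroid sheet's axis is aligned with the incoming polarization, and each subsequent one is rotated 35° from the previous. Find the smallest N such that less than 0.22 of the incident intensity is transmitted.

N = 5

First polarizer is aligned with the polarization: full transmission.
Each further stage multiplies by cos²(35°) = 0.671.
After N polarizers: T = 0.671^(N−1). Require T < 0.22 ⇒ N−1 > ln(0.22)/ln(0.671) = 3.80, so N−1 ≥ 4 and N = 5.
Check: N=5 gives T = 0.2027 < 0.22; N=4 gives T = 0.3021.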